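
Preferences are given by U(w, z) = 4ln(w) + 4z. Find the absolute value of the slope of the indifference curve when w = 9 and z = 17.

MU_w = 4/w, MU_z = 4.
MRS = 4/w ÷ 4.
At (9, 17): MRS = 1/9.
So at (9, 17) the consumer would give up 1/9 units of z for one more unit of w.

MRS = 1/9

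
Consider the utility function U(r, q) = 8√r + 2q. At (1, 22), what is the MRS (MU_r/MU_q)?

MRS = 2

MU_r = 8/(2√r), MU_q = 2.
MRS = 8/(2√r) ÷ 2.
At (1, 22): MRS = 2.
The indifference curve has slope −2 at this bundle.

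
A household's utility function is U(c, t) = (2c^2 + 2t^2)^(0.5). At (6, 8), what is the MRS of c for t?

MRS = 0.75

For CES with ρ = 2, MRS = (t/c)^(-1).
At (6, 8): MRS = 0.75.
The indifference curve has slope −0.75 at this bundle.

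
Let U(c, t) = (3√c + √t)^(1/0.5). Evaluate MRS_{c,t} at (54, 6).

For CES with ρ = 0.5, MRS = (3/1)·√(t/c).
At (54, 6): MRS = 1.
The indifference curve has slope −1 at this bundle.

MRS = 1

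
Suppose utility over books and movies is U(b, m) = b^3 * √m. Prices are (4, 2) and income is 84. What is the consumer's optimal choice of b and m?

b* = 18, m* = 6

MU_b = 3·b^2·√m and MU_m = 0.5·b^3·m^(-0.5).
MRS = MU_b/MU_m = (6)·m/b.
Tangency: set MRS = p_b/p_m = 4/2 = 2.
So (6)·m/b = 2, i.e. m = (1/3)·b.
Substitute into the budget 4·b + 2·m = 84: (14/3)·b = 84, so b* = 18.
Then m* = (1/3)·18 = 6.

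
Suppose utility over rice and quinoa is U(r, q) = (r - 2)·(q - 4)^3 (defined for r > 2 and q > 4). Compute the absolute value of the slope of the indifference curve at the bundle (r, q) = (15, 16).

MRS = 4/13

MU_r = (q−4)^3, MU_q = 3·(r−2)·(q−4)^2.
MRS = (1/3)·(q−4)/(r−2).
At (15, 16): MRS = 4/13.
So at (15, 16) the consumer would give up 4/13 units of q for one more unit of r.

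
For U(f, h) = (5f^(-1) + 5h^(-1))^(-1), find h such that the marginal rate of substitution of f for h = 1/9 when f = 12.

For CES with ρ = -1, MRS = (h/f)^2.
Setting (h/12)^2 = 1/9 gives h/12 = 1/3 and h = 4.

h = 4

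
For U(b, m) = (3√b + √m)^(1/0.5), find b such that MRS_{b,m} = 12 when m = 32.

b = 2

For CES with ρ = 0.5, MRS = (3/1)·√(m/b).
Setting (3/1)·√(32/b) = 12 gives √(32/b) = 4, so 32/b = 16 and b = 2.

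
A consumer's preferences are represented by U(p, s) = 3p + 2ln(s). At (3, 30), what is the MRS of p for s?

MU_p = 3, MU_s = 2/s.
MRS = 3 ÷ (2/s).
At (3, 30): MRS = 45.
The indifference curve has slope −45 at this bundle.

MRS = 45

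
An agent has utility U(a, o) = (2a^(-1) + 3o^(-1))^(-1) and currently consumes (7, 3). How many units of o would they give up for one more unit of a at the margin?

For CES with ρ = -1, MRS = (2/3)·(o/a)^2.
At (7, 3): MRS = 6/49.
That is, one extra unit of a is worth 6/49 units of o at the margin.

MRS = 6/49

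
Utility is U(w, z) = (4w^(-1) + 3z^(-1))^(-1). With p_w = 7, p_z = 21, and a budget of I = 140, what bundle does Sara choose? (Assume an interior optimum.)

For CES with ρ = -1, MRS = (4/3)·(z/w)^2.
Tangency: set MRS = p_w/p_z = 7/21 = 1/3.
So (z/w)^2 = 0.25; taking the square root, z/w = 0.5, i.e. z = 0.5·w.
Substitute into the budget 7·w + 21·z = 140: 17.5·w = 140, so w* = 8 and z* = 0.5·8 = 4.

w* = 8, z* = 4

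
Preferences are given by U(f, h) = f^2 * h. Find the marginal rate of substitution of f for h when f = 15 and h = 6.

MU_f = 2·f·h and MU_h = f^2.
MRS = MU_f/MU_h = (2/1)·h/f.
At (15, 6): MRS = 0.8.
So at (15, 6) the consumer would give up 0.8 units of h for one more unit of f.

MRS = 0.8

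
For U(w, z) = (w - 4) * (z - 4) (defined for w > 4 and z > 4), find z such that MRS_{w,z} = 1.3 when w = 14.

z = 17

MU_w = (z−4), MU_z = (w−4).
MRS = (z−4)/(w−4).
Substitute w = 14: MRS = (z − 4)/10. Setting this equal to 1.3 gives z − 4 = 1.3·10 = 13, so z = 17.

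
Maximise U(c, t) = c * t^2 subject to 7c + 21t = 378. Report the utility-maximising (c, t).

MU_c = t^2 and MU_t = 2·c·t.
MRS = MU_c/MU_t = (1/2)·t/c.
Tangency: set MRS = p_c/p_t = 7/21 = 1/3.
So (1/2)·t/c = 1/3, i.e. t = (2/3)·c.
Substitute into the budget 7·c + 21·t = 378: 21·c = 378, so c* = 18.
Then t* = (2/3)·18 = 12.

c* = 18, t* = 12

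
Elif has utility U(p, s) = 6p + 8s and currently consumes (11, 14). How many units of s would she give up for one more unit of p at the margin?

MU_p = 6, MU_s = 8, so MRS = 6/8 = 0.75 at every bundle.
At (11, 14): MRS = 0.75.
So at (11, 14) the consumer would give up 0.75 units of s for one more unit of p.

MRS = 0.75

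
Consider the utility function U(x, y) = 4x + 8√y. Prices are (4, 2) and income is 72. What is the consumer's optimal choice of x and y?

MU_x = 4, MU_y = 8/(2√y).
MRS = 4 ÷ (8/(2√y)).
Tangency: set MRS = p_x/p_y = 4/2 = 2.
MRS depends only on y: √y = 2 ⇒ √y = 2 ⇒ y* = 4.
From the budget, 4·x = 72 − 2·4 = 64, so x* = 16.

x* = 16, y* = 4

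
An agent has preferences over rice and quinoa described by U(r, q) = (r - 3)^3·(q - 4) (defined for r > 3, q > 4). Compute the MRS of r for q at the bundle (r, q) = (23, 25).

MU_r = 3·(r−3)^2·(q−4), MU_q = (r−3)^3.
MRS = (3/1)·(q−4)/(r−3).
At (23, 25): MRS = 3.15.
The indifference curve has slope −3.15 at this bundle.

MRS = 3.15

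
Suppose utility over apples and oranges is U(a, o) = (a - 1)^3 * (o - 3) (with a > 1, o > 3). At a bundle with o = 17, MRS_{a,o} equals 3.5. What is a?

MU_a = 3·(a−1)^2·(o−3), MU_o = (a−1)^3.
MRS = (3/1)·(o−3)/(a−1).
Substitute o = 17: MRS = 42/(a − 1). Setting this equal to 3.5 gives a − 1 = 42/3.5 = 12, so a = 13.

a = 13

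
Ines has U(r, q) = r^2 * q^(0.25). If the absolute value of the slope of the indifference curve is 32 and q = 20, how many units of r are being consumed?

MU_r = 2·r·q^(0.25) and MU_q = 0.25·r^2·q^(-0.75).
MRS = MU_r/MU_q = (8)·q/r.
Substitute q = 20: MRS = 160/r. Setting 160/r = 32 gives r = 160/32 = 5.

r = 5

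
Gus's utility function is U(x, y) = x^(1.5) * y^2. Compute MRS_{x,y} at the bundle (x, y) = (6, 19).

MU_x = 1.5·√x·y^2 and MU_y = 2·x^(1.5)·y.
MRS = MU_x/MU_y = (0.75)·y/x.
At (6, 19): MRS = 2.375.
So at (6, 19) the consumer would give up 2.375 units of y for one more unit of x.

MRS = 2.375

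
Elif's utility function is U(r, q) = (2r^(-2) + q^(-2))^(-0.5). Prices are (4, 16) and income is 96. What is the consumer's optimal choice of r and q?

r* = 8, q* = 4

For CES with ρ = -2, MRS = (2/1)·(q/r)^3.
Tangency: set MRS = p_r/p_q = 4/16 = 0.25.
So (q/r)^3 = 0.125; taking the cube root, q/r = 0.5, i.e. q = 0.5·r.
Substitute into the budget 4·r + 16·q = 96: 12·r = 96, so r* = 8 and q* = 0.5·8 = 4.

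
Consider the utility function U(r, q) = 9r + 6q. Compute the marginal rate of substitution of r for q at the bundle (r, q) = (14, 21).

MRS = 1.5

MU_r = 9, MU_q = 6, so MRS = 9/6 = 1.5 at every bundle.
At (14, 21): MRS = 1.5.
So at (14, 21) the consumer would give up 1.5 units of q for one more unit of r.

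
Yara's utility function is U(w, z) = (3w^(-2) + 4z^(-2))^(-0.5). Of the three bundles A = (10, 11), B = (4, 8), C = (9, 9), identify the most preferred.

Evaluate utility at each bundle:
U(A) = 3.982.
U(B) = 2.000.
U(C) = 3.402.
Highest utility is A, so A ≻ C ≻ B.

Bundle A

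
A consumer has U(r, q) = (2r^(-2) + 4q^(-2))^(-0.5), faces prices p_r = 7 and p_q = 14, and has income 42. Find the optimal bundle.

For CES with ρ = -2, MRS = (2/4)·(q/r)^3.
Tangency: set MRS = p_r/p_q = 7/14 = 0.5.
So (q/r)^3 = 1; taking the cube root, q/r = 1, i.e. q = r.
Substitute into the budget 7·r + 14·q = 42: 21·r = 42, so r* = 2 and q* = 2.

r* = 2, q* = 2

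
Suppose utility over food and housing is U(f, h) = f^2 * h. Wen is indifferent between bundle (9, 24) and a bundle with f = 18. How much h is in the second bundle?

U(9, 24) = 1944.
Set U(18, h) = 1944 and solve.
With f = 18: 18^2 = 324, so h = 1944/324 = 6.
Check: U(18, 6) = 1944.

h = 6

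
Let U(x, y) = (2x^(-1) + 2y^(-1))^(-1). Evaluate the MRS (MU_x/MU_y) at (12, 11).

For CES with ρ = -1, MRS = (y/x)^2.
At (12, 11): MRS = 121/144.
So at (12, 11) the consumer would give up 121/144 units of y for one more unit of x.

MRS = 121/144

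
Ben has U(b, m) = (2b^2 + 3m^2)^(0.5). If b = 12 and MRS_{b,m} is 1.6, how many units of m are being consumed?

m = 5

For CES with ρ = 2, MRS = (2/3)·(m/b)^(-1).
Setting (2/3)·(m/12)^(-1) = 1.6 gives (m/12)^(-1) = 2.4, so m/12 = 5/12 and m = 5.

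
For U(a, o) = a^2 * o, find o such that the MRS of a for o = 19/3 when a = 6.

o = 19

MU_a = 2·a·o and MU_o = a^2.
MRS = MU_a/MU_o = (2/1)·o/a.
Substitute a = 6: MRS = o/3. Setting o/3 = 19/3 gives o = (19/3)·3 = 19.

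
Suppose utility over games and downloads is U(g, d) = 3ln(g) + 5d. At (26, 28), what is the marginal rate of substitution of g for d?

MRS = 3/130

MU_g = 3/g, MU_d = 5.
MRS = 3/g ÷ 5.
At (26, 28): MRS = 3/130.
That is, one extra unit of g is worth 3/130 units of d at the margin.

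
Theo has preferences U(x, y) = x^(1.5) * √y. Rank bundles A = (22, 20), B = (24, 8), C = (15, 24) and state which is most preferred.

Evaluate utility at each bundle:
U(A) = 461.476.
U(B) = 332.554.
U(C) = 284.605.
Highest utility is A, so A ≻ B ≻ C.

Bundle A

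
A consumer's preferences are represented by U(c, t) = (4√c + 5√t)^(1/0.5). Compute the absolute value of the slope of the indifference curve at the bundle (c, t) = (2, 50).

For CES with ρ = 0.5, MRS = (4/5)·√(t/c).
At (2, 50): MRS = 4.
The indifference curve has slope −4 at this bundle.

MRS = 4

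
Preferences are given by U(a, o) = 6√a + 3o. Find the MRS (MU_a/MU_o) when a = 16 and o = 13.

MRS = 0.25

MU_a = 6/(2√a), MU_o = 3.
MRS = 6/(2√a) ÷ 3.
At (16, 13): MRS = 0.25.
That is, one extra unit of a is worth 0.25 units of o at the margin.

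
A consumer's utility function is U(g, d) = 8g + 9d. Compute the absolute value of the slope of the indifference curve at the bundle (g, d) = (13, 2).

MRS = 8/9

MU_g = 8, MU_d = 9, so MRS = 8/9 at every bundle.
At (13, 2): MRS = 8/9.
That is, one extra unit of g is worth 8/9 units of d at the margin.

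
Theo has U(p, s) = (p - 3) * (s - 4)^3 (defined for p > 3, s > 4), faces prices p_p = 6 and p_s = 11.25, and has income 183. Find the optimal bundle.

MU_p = (s−4)^3, MU_s = 3·(p−3)·(s−4)^2.
MRS = (1/3)·(s−4)/(p−3).
Tangency: set MRS = p_p/p_s = 6/11.25 = 8/15.
So (1/3)·(s − 4)/(p − 3) = 8/15, i.e. (s − 4) = 1.6·(p − 3).
Rewrite the budget in excess-of-subsistence terms: 6·(p − 3) + 11.25·(s − 4) = 183 − 6·3 − 11.25·4 = 120.
Substituting, 24·(p − 3) = 120, so p − 3 = 5 and p* = 8.
Then s − 4 = 1.6·5 = 8, so s* = 12.

p* = 8, s* = 12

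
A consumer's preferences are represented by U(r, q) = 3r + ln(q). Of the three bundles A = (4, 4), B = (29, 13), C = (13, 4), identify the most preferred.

Bundle B

Evaluate utility at each bundle:
U(A) = 13.386.
U(B) = 89.565.
U(C) = 40.386.
Highest utility is B, so B ≻ C ≻ A.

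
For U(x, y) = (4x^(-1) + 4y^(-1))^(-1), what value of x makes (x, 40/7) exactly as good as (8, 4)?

x = 5

U depends on (x, y) only through S = 4x^(-1) + 4y^(-1), so equal utility means equal S. At (8, 4): S = 1.5.
With y = 40/7: 4·(40/7)^(-1) = 0.7, so 4x^(-1) = 1.5 − 0.7 = 0.8, i.e. x^(-1) = 0.2.
Hence x = 1/0.2 = 5.
Check: U(5, 40/7) = 0.6667.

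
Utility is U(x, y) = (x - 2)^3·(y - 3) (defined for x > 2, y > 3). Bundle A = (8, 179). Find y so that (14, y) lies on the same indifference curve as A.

y = 25

U(8, 179) = 38016.
Set U(14, y) = 38016 and solve.
With x = 14: (14 − 2)^3 = 1728, so (y − 3) = 38016/1728 = 22.
So y = 3 + 22 = 25.
Check: U(14, 25) = 38016.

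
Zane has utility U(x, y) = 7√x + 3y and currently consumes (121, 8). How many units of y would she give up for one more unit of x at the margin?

MRS = 7/66

MU_x = 7/(2√x), MU_y = 3.
MRS = 7/(2√x) ÷ 3.
At (121, 8): MRS = 7/66.
The indifference curve has slope −7/66 at this bundle.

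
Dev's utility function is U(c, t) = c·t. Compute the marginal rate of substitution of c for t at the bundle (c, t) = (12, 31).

MRS = 31/12

MU_c = t and MU_t = c.
MRS = MU_c/MU_t = t/c.
At (12, 31): MRS = 31/12.
So at (12, 31) the consumer would give up 31/12 units of t for one more unit of c.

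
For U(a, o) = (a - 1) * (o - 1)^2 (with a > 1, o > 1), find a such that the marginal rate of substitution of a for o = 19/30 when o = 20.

a = 16

MU_a = (o−1)^2, MU_o = 2·(a−1)·(o−1).
MRS = (1/2)·(o−1)/(a−1).
Substitute o = 20: MRS = 9.5/(a − 1). Setting this equal to 19/30 gives a − 1 = 9.5/(19/30) = 15, so a = 16.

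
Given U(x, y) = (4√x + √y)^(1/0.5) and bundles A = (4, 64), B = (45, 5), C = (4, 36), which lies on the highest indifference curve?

Bundle B

Evaluate utility at each bundle:
U(A) = 256.000.
U(B) = 845.000.
U(C) = 196.000.
Highest utility is B, so B ≻ A ≻ C.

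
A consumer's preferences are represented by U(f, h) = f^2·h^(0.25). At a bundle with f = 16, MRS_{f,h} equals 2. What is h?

h = 4

MU_f = 2·f·h^(0.25) and MU_h = 0.25·f^2·h^(-0.75).
MRS = MU_f/MU_h = (8)·h/f.
Substitute f = 16: MRS = h/2. Setting h/2 = 2 gives h = 2·2 = 4.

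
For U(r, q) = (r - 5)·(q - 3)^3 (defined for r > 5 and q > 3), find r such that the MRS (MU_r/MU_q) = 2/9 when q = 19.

r = 29

MU_r = (q−3)^3, MU_q = 3·(r−5)·(q−3)^2.
MRS = (1/3)·(q−3)/(r−5).
Substitute q = 19: MRS = (16/3)/(r − 5). Setting this equal to 2/9 gives r − 5 = (16/3)/(2/9) = 24, so r = 29.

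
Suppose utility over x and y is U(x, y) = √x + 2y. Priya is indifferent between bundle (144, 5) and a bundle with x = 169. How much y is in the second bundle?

U(144, 5) = 22.
Set U(169, y) = 22 and solve.
With x = 169: √169 = 13, so 2y = 22 − 13 = 9 and y = 4.5.
Check: U(169, 4.5) = 22.

y = 4.5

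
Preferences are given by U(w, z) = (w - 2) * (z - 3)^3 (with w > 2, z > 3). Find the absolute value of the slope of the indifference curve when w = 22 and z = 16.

MU_w = (z−3)^3, MU_z = 3·(w−2)·(z−3)^2.
MRS = (1/3)·(z−3)/(w−2).
At (22, 16): MRS = 13/60.
So at (22, 16) the consumer would give up 13/60 units of z for one more unit of w.

MRS = 13/60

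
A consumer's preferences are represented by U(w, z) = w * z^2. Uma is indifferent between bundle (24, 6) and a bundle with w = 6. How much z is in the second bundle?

z = 12

U(24, 6) = 864.
Set U(6, z) = 864 and solve.
With w = 6: z^2 = 864/6 = 144; taking the square root, z = 12.
Check: U(6, 12) = 864.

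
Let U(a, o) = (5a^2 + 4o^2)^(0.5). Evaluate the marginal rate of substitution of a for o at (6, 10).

For CES with ρ = 2, MRS = (5/4)·(o/a)^(-1).
At (6, 10): MRS = 0.75.
So at (6, 10) the consumer would give up 0.75 units of o for one more unit of a.

MRS = 0.75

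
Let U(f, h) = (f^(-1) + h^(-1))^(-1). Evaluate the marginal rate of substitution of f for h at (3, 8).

For CES with ρ = -1, MRS = (h/f)^2.
At (3, 8): MRS = 64/9.
That is, one extra unit of f is worth 64/9 units of h at the margin.

MRS = 64/9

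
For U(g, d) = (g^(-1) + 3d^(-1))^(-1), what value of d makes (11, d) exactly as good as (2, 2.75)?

U depends on (g, d) only through S = g^(-1) + 3d^(-1), so equal utility means equal S. At (2, 2.75): S = 35/22.
With g = 11: 11^(-1) = 1/11, so 3d^(-1) = 35/22 − 1/11 = 1.5, i.e. d^(-1) = 0.5.
Hence d = 1/0.5 = 2.
Check: U(11, 2) = 0.6286.

d = 2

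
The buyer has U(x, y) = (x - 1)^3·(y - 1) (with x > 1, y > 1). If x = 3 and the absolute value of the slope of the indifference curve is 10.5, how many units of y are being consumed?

y = 8

MU_x = 3·(x−1)^2·(y−1), MU_y = (x−1)^3.
MRS = (3/1)·(y−1)/(x−1).
Substitute x = 3: MRS = (y − 1)/(2/3). Setting this equal to 10.5 gives y − 1 = 10.5·(2/3) = 7, so y = 8.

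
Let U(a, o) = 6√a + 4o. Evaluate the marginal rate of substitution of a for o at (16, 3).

MRS = 3/16

MU_a = 6/(2√a), MU_o = 4.
MRS = 6/(2√a) ÷ 4.
At (16, 3): MRS = 3/16.
So at (16, 3) the consumer would give up 3/16 units of o for one more unit of a.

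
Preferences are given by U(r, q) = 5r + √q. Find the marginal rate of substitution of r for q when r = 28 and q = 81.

MU_r = 5, MU_q = 1/(2√q).
MRS = 5 ÷ (1/(2√q)).
At (28, 81): MRS = 90.
That is, one extra unit of r is worth 90 units of q at the margin.

MRS = 90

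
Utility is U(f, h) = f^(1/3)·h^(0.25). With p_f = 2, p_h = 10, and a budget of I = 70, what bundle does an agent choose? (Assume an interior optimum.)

f* = 20, h* = 3

MU_f = 1/3·f^(-2/3)·h^(0.25) and MU_h = 0.25·f^(1/3)·h^(-0.75).
MRS = MU_f/MU_h = (4/3)·h/f.
Tangency: set MRS = p_f/p_h = 2/10 = 0.2.
So (4/3)·h/f = 0.2, i.e. h = 0.15·f.
Substitute into the budget 2·f + 10·h = 70: 3.5·f = 70, so f* = 20.
Then h* = 0.15·20 = 3.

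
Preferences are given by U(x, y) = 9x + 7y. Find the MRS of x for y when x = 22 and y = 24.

MU_x = 9, MU_y = 7, so MRS = 9/7 at every bundle.
At (22, 24): MRS = 9/7.
The indifference curve has slope −9/7 at this bundle.

MRS = 9/7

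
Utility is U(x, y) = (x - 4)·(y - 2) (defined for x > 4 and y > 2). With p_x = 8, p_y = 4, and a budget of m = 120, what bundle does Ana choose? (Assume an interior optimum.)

x* = 9, y* = 12

MU_x = (y−2), MU_y = (x−4).
MRS = (y−2)/(x−4).
Tangency: set MRS = p_x/p_y = 8/4 = 2.
So (y − 2)/(x − 4) = 2, i.e. (y − 2) = 2·(x − 4).
Rewrite the budget in excess-of-subsistence terms: 8·(x − 4) + 4·(y − 2) = 120 − 8·4 − 4·2 = 80.
Substituting, 16·(x − 4) = 80, so x − 4 = 5 and x* = 9.
Then y − 2 = 2·5 = 10, so y* = 12.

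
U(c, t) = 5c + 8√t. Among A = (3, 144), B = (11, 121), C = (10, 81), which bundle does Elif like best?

Evaluate utility at each bundle:
U(A) = 111.000.
U(B) = 143.000.
U(C) = 122.000.
Highest utility is B, so B ≻ C ≻ A.

Bundle B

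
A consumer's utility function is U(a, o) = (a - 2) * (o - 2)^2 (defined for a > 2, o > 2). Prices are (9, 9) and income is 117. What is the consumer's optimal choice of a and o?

MU_a = (o−2)^2, MU_o = 2·(a−2)·(o−2).
MRS = (1/2)·(o−2)/(a−2).
Tangency: set MRS = p_a/p_o = 9/9 = 1.
So (1/2)·(o − 2)/(a − 2) = 1, i.e. (o − 2) = 2·(a − 2).
Rewrite the budget in excess-of-subsistence terms: 9·(a − 2) + 9·(o − 2) = 117 − 9·2 − 9·2 = 81.
Substituting, 27·(a − 2) = 81, so a − 2 = 3 and a* = 5.
Then o − 2 = 2·3 = 6, so o* = 8.

a* = 5, o* = 8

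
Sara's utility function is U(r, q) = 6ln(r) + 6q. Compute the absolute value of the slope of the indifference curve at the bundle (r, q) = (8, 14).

MU_r = 6/r, MU_q = 6.
MRS = 6/r ÷ 6.
At (8, 14): MRS = 0.125.
The indifference curve has slope −0.125 at this bundle.

MRS = 0.125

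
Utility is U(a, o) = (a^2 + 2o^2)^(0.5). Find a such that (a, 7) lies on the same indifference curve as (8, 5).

a = 4

U depends on (a, o) only through S = a^2 + 2o^2, so equal utility means equal S. At (8, 5): S = 114.
With o = 7: 2·7^2 = 98, so a^2 = 114 − 98 = 16.
Hence a = √16 = 4.
Check: U(4, 7) = 10.6771.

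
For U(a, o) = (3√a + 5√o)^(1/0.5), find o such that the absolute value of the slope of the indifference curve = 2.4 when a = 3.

For CES with ρ = 0.5, MRS = (3/5)·√(o/a).
Setting (3/5)·√(o/3) = 2.4 gives √(o/3) = 4, so o/3 = 16 and o = 48.

o = 48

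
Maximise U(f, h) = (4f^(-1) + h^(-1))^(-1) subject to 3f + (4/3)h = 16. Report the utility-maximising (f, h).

f* = 4, h* = 3

For CES with ρ = -1, MRS = (4/1)·(h/f)^2.
Tangency: set MRS = p_f/p_h = 3/(4/3) = 2.25.
So (h/f)^2 = 9/16; taking the square root, h/f = 0.75, i.e. h = 0.75·f.
Substitute into the budget 3·f + (4/3)·h = 16: 4·f = 16, so f* = 4 and h* = 0.75·4 = 3.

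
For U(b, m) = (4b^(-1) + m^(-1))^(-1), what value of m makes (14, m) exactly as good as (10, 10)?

U depends on (b, m) only through S = 4b^(-1) + m^(-1), so equal utility means equal S. At (10, 10): S = 0.5.
With b = 14: 4·14^(-1) = 2/7, so m^(-1) = 0.5 − 2/7 = 3/14.
Hence m = 1/(3/14) = 14/3.
Check: U(14, 14/3) = 2.

m = 14/3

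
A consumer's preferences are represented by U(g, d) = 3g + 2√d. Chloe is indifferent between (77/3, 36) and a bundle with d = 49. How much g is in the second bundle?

g = 25

U(77/3, 36) = 89.
Set U(g, 49) = 89 and solve.
With d = 49: √49 = 7, so 3g = 89 − 2·7 = 75 and g = 25.
Check: U(25, 49) = 89.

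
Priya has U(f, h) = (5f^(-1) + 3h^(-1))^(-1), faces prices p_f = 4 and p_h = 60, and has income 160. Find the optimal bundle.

For CES with ρ = -1, MRS = (5/3)·(h/f)^2.
Tangency: set MRS = p_f/p_h = 4/60 = 1/15.
So (h/f)^2 = 1/25; taking the square root, h/f = 0.2, i.e. h = 0.2·f.
Substitute into the budget 4·f + 60·h = 160: 16·f = 160, so f* = 10 and h* = 0.2·10 = 2.

f* = 10, h* = 2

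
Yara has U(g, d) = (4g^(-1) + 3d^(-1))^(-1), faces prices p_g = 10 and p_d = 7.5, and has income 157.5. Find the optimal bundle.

g* = 9, d* = 9

For CES with ρ = -1, MRS = (4/3)·(d/g)^2.
Tangency: set MRS = p_g/p_d = 10/7.5 = 4/3.
So (d/g)^2 = 1; taking the square root, d/g = 1, i.e. d = g.
Substitute into the budget 10·g + 7.5·d = 157.5: 17.5·g = 157.5, so g* = 9 and d* = 9.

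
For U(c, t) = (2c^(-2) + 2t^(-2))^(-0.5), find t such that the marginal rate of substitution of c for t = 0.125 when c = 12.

For CES with ρ = -2, MRS = (t/c)^3.
Setting (t/12)^3 = 0.125 gives t/12 = 0.5 and t = 6.

t = 6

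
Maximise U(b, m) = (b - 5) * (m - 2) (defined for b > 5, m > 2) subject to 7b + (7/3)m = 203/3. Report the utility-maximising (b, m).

b* = 7, m* = 8

MU_b = (m−2), MU_m = (b−5).
MRS = (m−2)/(b−5).
Tangency: set MRS = p_b/p_m = 7/(7/3) = 3.
So (m − 2)/(b − 5) = 3, i.e. (m − 2) = 3·(b − 5).
Rewrite the budget in excess-of-subsistence terms: 7·(b − 5) + (7/3)·(m − 2) = 203/3 − 7·5 − (7/3)·2 = 28.
Substituting, 14·(b − 5) = 28, so b − 5 = 2 and b* = 7.
Then m − 2 = 3·2 = 6, so m* = 8.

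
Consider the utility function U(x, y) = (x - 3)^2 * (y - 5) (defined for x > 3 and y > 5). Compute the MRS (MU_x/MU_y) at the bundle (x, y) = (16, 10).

MRS = 10/13

MU_x = 2·(x−3)·(y−5), MU_y = (x−3)^2.
MRS = (2/1)·(y−5)/(x−3).
At (16, 10): MRS = 10/13.
So at (16, 10) the consumer would give up 10/13 units of y for one more unit of x.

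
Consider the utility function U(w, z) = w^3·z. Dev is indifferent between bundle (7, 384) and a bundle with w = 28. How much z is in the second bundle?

U(7, 384) = 131712.
Set U(28, z) = 131712 and solve.
With w = 28: 28^3 = 21952, so z = 131712/21952 = 6.
Check: U(28, 6) = 131712.

z = 6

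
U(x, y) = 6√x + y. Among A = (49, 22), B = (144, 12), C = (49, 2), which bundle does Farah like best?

Evaluate utility at each bundle:
U(A) = 64.000.
U(B) = 84.000.
U(C) = 44.000.
Highest utility is B, so B ≻ A ≻ C.

Bundle B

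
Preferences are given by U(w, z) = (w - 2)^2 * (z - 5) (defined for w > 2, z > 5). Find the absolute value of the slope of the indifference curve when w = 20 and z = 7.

MRS = 2/9

MU_w = 2·(w−2)·(z−5), MU_z = (w−2)^2.
MRS = (2/1)·(z−5)/(w−2).
At (20, 7): MRS = 2/9.
That is, one extra unit of w is worth 2/9 units of z at the margin.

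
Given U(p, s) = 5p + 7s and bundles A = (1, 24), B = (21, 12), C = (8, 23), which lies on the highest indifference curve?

Evaluate utility at each bundle:
U(A) = 173.
U(B) = 189.
U(C) = 201.
Highest utility is C, so C ≻ B ≻ A.

Bundle C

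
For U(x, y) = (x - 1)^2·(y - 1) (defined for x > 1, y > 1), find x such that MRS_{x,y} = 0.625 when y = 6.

x = 17

MU_x = 2·(x−1)·(y−1), MU_y = (x−1)^2.
MRS = (2/1)·(y−1)/(x−1).
Substitute y = 6: MRS = 10/(x − 1). Setting this equal to 0.625 gives x − 1 = 10/0.625 = 16, so x = 17.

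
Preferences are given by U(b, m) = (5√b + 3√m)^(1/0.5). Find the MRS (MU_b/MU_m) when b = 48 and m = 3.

MRS = 5/12

For CES with ρ = 0.5, MRS = (5/3)·√(m/b).
At (48, 3): MRS = 5/12.
The indifference curve has slope −5/12 at this bundle.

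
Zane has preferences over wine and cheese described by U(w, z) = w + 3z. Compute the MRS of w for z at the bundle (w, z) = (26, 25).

MU_w = 1, MU_z = 3, so MRS = 1/3 at every bundle.
At (26, 25): MRS = 1/3.
That is, one extra unit of w is worth 1/3 units of z at the margin.

MRS = 1/3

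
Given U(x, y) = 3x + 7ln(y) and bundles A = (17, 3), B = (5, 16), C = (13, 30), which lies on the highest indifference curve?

Bundle C

Evaluate utility at each bundle:
U(A) = 58.690.
U(B) = 34.408.
U(C) = 62.808.
Highest utility is C, so C ≻ A ≻ B.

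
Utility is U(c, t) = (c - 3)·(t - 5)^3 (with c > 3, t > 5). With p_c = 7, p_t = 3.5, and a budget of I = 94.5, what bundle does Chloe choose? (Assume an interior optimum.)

c* = 5, t* = 17

MU_c = (t−5)^3, MU_t = 3·(c−3)·(t−5)^2.
MRS = (1/3)·(t−5)/(c−3).
Tangency: set MRS = p_c/p_t = 7/3.5 = 2.
So (1/3)·(t − 5)/(c − 3) = 2, i.e. (t − 5) = 6·(c − 3).
Rewrite the budget in excess-of-subsistence terms: 7·(c − 3) + 3.5·(t − 5) = 94.5 − 7·3 − 3.5·5 = 56.
Substituting, 28·(c − 3) = 56, so c − 3 = 2 and c* = 5.
Then t − 5 = 6·2 = 12, so t* = 17.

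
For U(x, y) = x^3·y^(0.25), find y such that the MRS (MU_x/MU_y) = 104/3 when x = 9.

y = 26

MU_x = 3·x^2·y^(0.25) and MU_y = 0.25·x^3·y^(-0.75).
MRS = MU_x/MU_y = (12)·y/x.
Substitute x = 9: MRS = y/0.75. Setting y/0.75 = 104/3 gives y = (104/3)·0.75 = 26.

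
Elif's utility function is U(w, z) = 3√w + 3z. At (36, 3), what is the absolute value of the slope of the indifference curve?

MRS = 1/12

MU_w = 3/(2√w), MU_z = 3.
MRS = 3/(2√w) ÷ 3.
At (36, 3): MRS = 1/12.
That is, one extra unit of w is worth 1/12 units of z at the margin.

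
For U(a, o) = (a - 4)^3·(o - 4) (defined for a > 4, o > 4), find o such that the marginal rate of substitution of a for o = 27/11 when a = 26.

MU_a = 3·(a−4)^2·(o−4), MU_o = (a−4)^3.
MRS = (3/1)·(o−4)/(a−4).
Substitute a = 26: MRS = (o − 4)/(22/3). Setting this equal to 27/11 gives o − 4 = (27/11)·(22/3) = 18, so o = 22.

o = 22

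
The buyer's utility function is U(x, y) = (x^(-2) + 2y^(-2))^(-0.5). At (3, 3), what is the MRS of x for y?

MRS = 0.5

For CES with ρ = -2, MRS = (1/2)·(y/x)^3.
At (3, 3): MRS = 0.5.
The indifference curve has slope −0.5 at this bundle.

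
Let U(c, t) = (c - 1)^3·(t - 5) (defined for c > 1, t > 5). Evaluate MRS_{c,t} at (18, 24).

MU_c = 3·(c−1)^2·(t−5), MU_t = (c−1)^3.
MRS = (3/1)·(t−5)/(c−1).
At (18, 24): MRS = 57/17.
That is, one extra unit of c is worth 57/17 units of t at the margin.

MRS = 57/17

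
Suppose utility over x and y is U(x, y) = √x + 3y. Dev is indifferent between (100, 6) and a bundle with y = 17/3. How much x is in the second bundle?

x = 121

U(100, 6) = 28.
Set U(x, 17/3) = 28 and solve.
With y = 17/3: √x = 28 − 3·17/3 = 11, so √x = 11 and x = 121.
Check: U(121, 17/3) = 28.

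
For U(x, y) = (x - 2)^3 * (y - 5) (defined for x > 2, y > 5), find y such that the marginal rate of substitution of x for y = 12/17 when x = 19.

y = 9

MU_x = 3·(x−2)^2·(y−5), MU_y = (x−2)^3.
MRS = (3/1)·(y−5)/(x−2).
Substitute x = 19: MRS = (y − 5)/(17/3). Setting this equal to 12/17 gives y − 5 = (12/17)·(17/3) = 4, so y = 9.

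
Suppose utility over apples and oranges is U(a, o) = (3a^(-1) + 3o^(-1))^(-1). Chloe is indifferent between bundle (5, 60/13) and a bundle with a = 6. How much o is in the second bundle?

o = 4

U depends on (a, o) only through S = 3a^(-1) + 3o^(-1), so equal utility means equal S. At (5, 60/13): S = 1.25.
With a = 6: 3·6^(-1) = 0.5, so 3o^(-1) = 1.25 − 0.5 = 0.75, i.e. o^(-1) = 0.25.
Hence o = 1/0.25 = 4.
Check: U(6, 4) = 0.8.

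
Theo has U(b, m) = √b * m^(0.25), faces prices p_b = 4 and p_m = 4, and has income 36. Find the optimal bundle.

b* = 6, m* = 3

MU_b = 0.5·b^(-0.5)·m^(0.25) and MU_m = 0.25·√b·m^(-0.75).
MRS = MU_b/MU_m = (2)·m/b.
Tangency: set MRS = p_b/p_m = 4/4 = 1.
So (2)·m/b = 1, i.e. m = 0.5·b.
Substitute into the budget 4·b + 4·m = 36: 6·b = 36, so b* = 6.
Then m* = 0.5·6 = 3.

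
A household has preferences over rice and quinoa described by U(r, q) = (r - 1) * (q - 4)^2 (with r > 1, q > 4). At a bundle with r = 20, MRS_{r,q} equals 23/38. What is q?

q = 27

MU_r = (q−4)^2, MU_q = 2·(r−1)·(q−4).
MRS = (1/2)·(q−4)/(r−1).
Substitute r = 20: MRS = (q − 4)/38. Setting this equal to 23/38 gives q − 4 = (23/38)·38 = 23, so q = 27.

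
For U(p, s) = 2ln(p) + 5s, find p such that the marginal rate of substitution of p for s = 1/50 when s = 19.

MU_p = 2/p, MU_s = 5.
MRS = 2/p ÷ 5.
MRS depends only on p: 0.4/p = 1/50 ⇒ p = 0.4/(1/50) = 20.

p = 20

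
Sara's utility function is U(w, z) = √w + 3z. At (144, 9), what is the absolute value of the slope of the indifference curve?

MU_w = 1/(2√w), MU_z = 3.
MRS = 1/(2√w) ÷ 3.
At (144, 9): MRS = 1/72.
That is, one extra unit of w is worth 1/72 units of z at the margin.

MRS = 1/72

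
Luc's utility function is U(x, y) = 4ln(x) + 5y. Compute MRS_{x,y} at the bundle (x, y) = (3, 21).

MRS = 4/15

MU_x = 4/x, MU_y = 5.
MRS = 4/x ÷ 5.
At (3, 21): MRS = 4/15.
That is, one extra unit of x is worth 4/15 units of y at the margin.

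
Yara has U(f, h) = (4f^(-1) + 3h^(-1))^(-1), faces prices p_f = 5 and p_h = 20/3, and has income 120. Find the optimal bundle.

For CES with ρ = -1, MRS = (4/3)·(h/f)^2.
Tangency: set MRS = p_f/p_h = 5/(20/3) = 0.75.
So (h/f)^2 = 9/16; taking the square root, h/f = 0.75, i.e. h = 0.75·f.
Substitute into the budget 5·f + (20/3)·h = 120: 10·f = 120, so f* = 12 and h* = 0.75·12 = 9.

f* = 12, h* = 9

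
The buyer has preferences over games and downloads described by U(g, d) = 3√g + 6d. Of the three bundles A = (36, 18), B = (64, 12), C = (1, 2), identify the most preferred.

Bundle A

Evaluate utility at each bundle:
U(A) = 126.000.
U(B) = 96.000.
U(C) = 15.000.
Highest utility is A, so A ≻ B ≻ C.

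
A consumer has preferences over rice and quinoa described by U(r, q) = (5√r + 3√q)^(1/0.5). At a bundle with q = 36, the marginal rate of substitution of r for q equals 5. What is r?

For CES with ρ = 0.5, MRS = (5/3)·√(q/r).
Setting (5/3)·√(36/r) = 5 gives √(36/r) = 3, so 36/r = 9 and r = 4.

r = 4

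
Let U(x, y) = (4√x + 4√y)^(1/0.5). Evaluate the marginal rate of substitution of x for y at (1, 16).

MRS = 4

For CES with ρ = 0.5, MRS = √(y/x).
At (1, 16): MRS = 4.
That is, one extra unit of x is worth 4 units of y at the margin.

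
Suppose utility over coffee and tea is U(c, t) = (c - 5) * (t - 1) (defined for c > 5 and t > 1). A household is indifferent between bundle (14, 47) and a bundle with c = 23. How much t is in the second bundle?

U(14, 47) = 414.
Set U(23, t) = 414 and solve.
With c = 23: (23 − 5) = 18, so (t − 1) = 414/18 = 23.
So t = 1 + 23 = 24.
Check: U(23, 24) = 414.

t = 24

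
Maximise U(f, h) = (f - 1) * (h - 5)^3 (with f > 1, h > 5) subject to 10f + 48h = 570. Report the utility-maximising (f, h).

MU_f = (h−5)^3, MU_h = 3·(f−1)·(h−5)^2.
MRS = (1/3)·(h−5)/(f−1).
Tangency: set MRS = p_f/p_h = 10/48 = 5/24.
So (1/3)·(h − 5)/(f − 1) = 5/24, i.e. (h − 5) = 0.625·(f − 1).
Rewrite the budget in excess-of-subsistence terms: 10·(f − 1) + 48·(h − 5) = 570 − 10·1 − 48·5 = 320.
Substituting, 40·(f − 1) = 320, so f − 1 = 8 and f* = 9.
Then h − 5 = 0.625·8 = 5, so h* = 10.

f* = 9, h* = 10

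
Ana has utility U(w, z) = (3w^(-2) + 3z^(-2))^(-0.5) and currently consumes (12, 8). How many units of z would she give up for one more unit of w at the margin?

MRS = 8/27

For CES with ρ = -2, MRS = (z/w)^3.
At (12, 8): MRS = 8/27.
That is, one extra unit of w is worth 8/27 units of z at the margin.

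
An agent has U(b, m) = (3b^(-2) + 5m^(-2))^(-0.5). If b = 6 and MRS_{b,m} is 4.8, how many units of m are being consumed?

For CES with ρ = -2, MRS = (3/5)·(m/b)^3.
Setting (3/5)·(m/6)^3 = 4.8 gives (m/6)^3 = 8, so m/6 = 2 and m = 12.

m = 12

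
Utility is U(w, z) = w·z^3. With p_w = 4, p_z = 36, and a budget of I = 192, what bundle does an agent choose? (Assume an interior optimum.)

w* = 12, z* = 4

MU_w = z^3 and MU_z = 3·w·z^2.
MRS = MU_w/MU_z = (1/3)·z/w.
Tangency: set MRS = p_w/p_z = 4/36 = 1/9.
So (1/3)·z/w = 1/9, i.e. z = (1/3)·w.
Substitute into the budget 4·w + 36·z = 192: 16·w = 192, so w* = 12.
Then z* = (1/3)·12 = 4.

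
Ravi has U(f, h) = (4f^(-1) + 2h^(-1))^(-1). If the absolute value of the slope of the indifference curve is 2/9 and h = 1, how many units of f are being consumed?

f = 3

For CES with ρ = -1, MRS = (4/2)·(h/f)^2.
Setting (4/2)·(1/f)^2 = 2/9 gives (1/f)^2 = 1/9, so 1/f = 1/3 and f = 3.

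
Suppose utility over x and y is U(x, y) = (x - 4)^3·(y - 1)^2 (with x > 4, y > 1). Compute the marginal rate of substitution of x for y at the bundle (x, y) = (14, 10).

MRS = 1.35

MU_x = 3·(x−4)^2·(y−1)^2, MU_y = 2·(x−4)^3·(y−1).
MRS = (3/2)·(y−1)/(x−4).
At (14, 10): MRS = 1.35.
So at (14, 10) the consumer would give up 1.35 units of y for one more unit of x.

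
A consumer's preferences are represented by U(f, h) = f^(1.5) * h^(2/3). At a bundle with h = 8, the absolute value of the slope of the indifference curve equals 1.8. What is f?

MU_f = 1.5·√f·h^(2/3) and MU_h = 2/3·f^(1.5)·h^(-1/3).
MRS = MU_f/MU_h = (2.25)·h/f.
Substitute h = 8: MRS = 18/f. Setting 18/f = 1.8 gives f = 18/1.8 = 10.

f = 10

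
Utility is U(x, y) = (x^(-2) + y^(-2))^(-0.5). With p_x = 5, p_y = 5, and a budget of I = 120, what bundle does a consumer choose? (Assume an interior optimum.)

For CES with ρ = -2, MRS = (y/x)^3.
Tangency: set MRS = p_x/p_y = 5/5 = 1.
So (y/x)^3 = 1; taking the cube root, y/x = 1, i.e. y = x.
Substitute into the budget 5·x + 5·y = 120: 10·x = 120, so x* = 12 and y* = 12.

x* = 12, y* = 12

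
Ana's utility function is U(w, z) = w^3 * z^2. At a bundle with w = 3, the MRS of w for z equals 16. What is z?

MU_w = 3·w^2·z^2 and MU_z = 2·w^3·z.
MRS = MU_w/MU_z = (3/2)·z/w.
Substitute w = 3: MRS = z/2. Setting z/2 = 16 gives z = 16·2 = 32.

z = 32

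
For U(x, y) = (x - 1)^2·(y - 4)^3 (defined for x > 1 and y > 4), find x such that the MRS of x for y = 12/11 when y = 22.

x = 12

MU_x = 2·(x−1)·(y−4)^3, MU_y = 3·(x−1)^2·(y−4)^2.
MRS = (2/3)·(y−4)/(x−1).
Substitute y = 22: MRS = 12/(x − 1). Setting this equal to 12/11 gives x − 1 = 12/(12/11) = 11, so x = 12.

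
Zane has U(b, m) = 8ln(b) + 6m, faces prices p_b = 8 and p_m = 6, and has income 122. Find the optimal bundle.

b* = 1, m* = 19

MU_b = 8/b, MU_m = 6.
MRS = 8/b ÷ 6.
Tangency: set MRS = p_b/p_m = 8/6 = 4/3.
MRS depends only on b: (4/3)/b = 4/3 ⇒ b* = (4/3)/(4/3) = 1.
From the budget, 6·m = 122 − 8·1 = 114, so m* = 19.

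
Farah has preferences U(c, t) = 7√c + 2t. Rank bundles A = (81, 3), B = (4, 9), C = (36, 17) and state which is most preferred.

Evaluate utility at each bundle:
U(A) = 69.000.
U(B) = 32.000.
U(C) = 76.000.
Highest utility is C, so C ≻ A ≻ B.

Bundle C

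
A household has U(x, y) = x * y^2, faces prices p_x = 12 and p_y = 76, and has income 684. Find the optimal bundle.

x* = 19, y* = 6

MU_x = y^2 and MU_y = 2·x·y.
MRS = MU_x/MU_y = (1/2)·y/x.
Tangency: set MRS = p_x/p_y = 12/76 = 3/19.
So (1/2)·y/x = 3/19, i.e. y = (6/19)·x.
Substitute into the budget 12·x + 76·y = 684: 36·x = 684, so x* = 19.
Then y* = (6/19)·19 = 6.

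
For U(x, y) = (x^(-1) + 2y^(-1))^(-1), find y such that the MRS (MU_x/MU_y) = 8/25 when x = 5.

For CES with ρ = -1, MRS = (1/2)·(y/x)^2.
Setting (1/2)·(y/5)^2 = 8/25 gives (y/5)^2 = 16/25, so y/5 = 0.8 and y = 4.

y = 4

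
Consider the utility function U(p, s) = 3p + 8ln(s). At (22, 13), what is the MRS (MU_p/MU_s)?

MRS = 4.875

MU_p = 3, MU_s = 8/s.
MRS = 3 ÷ (8/s).
At (22, 13): MRS = 4.875.
So at (22, 13) the consumer would give up 4.875 units of s for one more unit of p.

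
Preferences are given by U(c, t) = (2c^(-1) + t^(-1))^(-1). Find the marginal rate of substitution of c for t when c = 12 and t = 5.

For CES with ρ = -1, MRS = (2/1)·(t/c)^2.
At (12, 5): MRS = 25/72.
So at (12, 5) the consumer would give up 25/72 units of t for one more unit of c.

MRS = 25/72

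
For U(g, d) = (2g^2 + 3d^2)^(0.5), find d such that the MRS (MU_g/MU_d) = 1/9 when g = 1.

d = 6

For CES with ρ = 2, MRS = (2/3)·(d/g)^(-1).
Setting (2/3)·(d/1)^(-1) = 1/9 gives (d/1)^(-1) = 1/6, so d/1 = 6 and d = 6.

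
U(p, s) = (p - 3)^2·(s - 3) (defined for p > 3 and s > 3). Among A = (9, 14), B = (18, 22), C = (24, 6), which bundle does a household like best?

Bundle B

Evaluate utility at each bundle:
U(A) = 396.
U(B) = 4275.
U(C) = 1323.
Highest utility is B, so B ≻ C ≻ A.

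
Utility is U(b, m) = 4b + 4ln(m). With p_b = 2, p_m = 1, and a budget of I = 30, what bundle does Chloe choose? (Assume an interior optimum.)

b* = 14, m* = 2

MU_b = 4, MU_m = 4/m.
MRS = 4 ÷ (4/m).
Tangency: set MRS = p_b/p_m = 2/1 = 2.
MRS depends only on m: m = 2 ⇒ m* = 2.
From the budget, 2·b = 30 − 1·2 = 28, so b* = 14.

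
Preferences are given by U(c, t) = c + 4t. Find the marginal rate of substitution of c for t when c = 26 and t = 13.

MU_c = 1, MU_t = 4, so MRS = 1/4 = 0.25 at every bundle.
At (26, 13): MRS = 0.25.
The indifference curve has slope −0.25 at this bundle.

MRS = 0.25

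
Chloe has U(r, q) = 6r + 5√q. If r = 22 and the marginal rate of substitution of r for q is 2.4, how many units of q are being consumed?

MU_r = 6, MU_q = 5/(2√q).
MRS = 6 ÷ (5/(2√q)).
MRS depends only on q: 2.4·√q = 2.4 ⇒ √q = 2.4/2.4 = 1 ⇒ q = 1.

q = 1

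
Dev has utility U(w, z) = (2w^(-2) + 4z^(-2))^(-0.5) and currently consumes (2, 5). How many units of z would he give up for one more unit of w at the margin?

MRS = 125/16

For CES with ρ = -2, MRS = (2/4)·(z/w)^3.
At (2, 5): MRS = 125/16.
So at (2, 5) the consumer would give up 125/16 units of z for one more unit of w.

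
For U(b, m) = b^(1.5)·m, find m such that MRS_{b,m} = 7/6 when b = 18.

MU_b = 1.5·√b·m and MU_m = b^(1.5).
MRS = MU_b/MU_m = (1.5)·m/b.
Substitute b = 18: MRS = m/12. Setting m/12 = 7/6 gives m = (7/6)·12 = 14.

m = 14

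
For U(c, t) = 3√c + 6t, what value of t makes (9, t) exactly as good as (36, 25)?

U(36, 25) = 168.
Set U(9, t) = 168 and solve.
With c = 9: √9 = 3, so 6t = 168 − 3·3 = 159 and t = 26.5.
Check: U(9, 26.5) = 168.

t = 26.5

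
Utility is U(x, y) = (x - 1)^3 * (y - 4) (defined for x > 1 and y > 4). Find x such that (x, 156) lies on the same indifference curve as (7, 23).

U(7, 23) = 4104.
Set U(x, 156) = 4104 and solve.
With y = 156: (156 − 4) = 152, so (x − 1)^3 = 4104/152 = 27.
Taking the cube root (with x > 1): x − 1 = 3, so x = 4.
Check: U(4, 156) = 4104.

x = 4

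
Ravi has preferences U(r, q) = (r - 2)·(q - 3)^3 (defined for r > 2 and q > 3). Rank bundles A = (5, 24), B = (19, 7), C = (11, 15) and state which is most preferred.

Evaluate utility at each bundle:
U(A) = 27783.
U(B) = 1088.
U(C) = 15552.
Highest utility is A, so A ≻ C ≻ B.

Bundle A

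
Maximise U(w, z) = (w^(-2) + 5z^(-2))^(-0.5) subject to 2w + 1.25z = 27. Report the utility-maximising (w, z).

w* = 6, z* = 12

For CES with ρ = -2, MRS = (1/5)·(z/w)^3.
Tangency: set MRS = p_w/p_z = 2/1.25 = 1.6.
So (z/w)^3 = 8; taking the cube root, z/w = 2, i.e. z = 2·w.
Substitute into the budget 2·w + 1.25·z = 27: 4.5·w = 27, so w* = 6 and z* = 2·6 = 12.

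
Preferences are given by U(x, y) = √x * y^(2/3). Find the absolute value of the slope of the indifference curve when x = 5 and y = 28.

MRS = 4.2

MU_x = 0.5·x^(-0.5)·y^(2/3) and MU_y = 2/3·√x·y^(-1/3).
MRS = MU_x/MU_y = (0.75)·y/x.
At (5, 28): MRS = 4.2.
The indifference curve has slope −4.2 at this bundle.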